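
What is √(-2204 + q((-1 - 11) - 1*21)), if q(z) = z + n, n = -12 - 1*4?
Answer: I*√2253 ≈ 47.466*I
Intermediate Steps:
n = -16 (n = -12 - 4 = -16)
q(z) = -16 + z (q(z) = z - 16 = -16 + z)
√(-2204 + q((-1 - 11) - 1*21)) = √(-2204 + (-16 + ((-1 - 11) - 1*21))) = √(-2204 + (-16 + (-12 - 21))) = √(-2204 + (-16 - 33)) = √(-2204 - 49) = √(-2253) = I*√2253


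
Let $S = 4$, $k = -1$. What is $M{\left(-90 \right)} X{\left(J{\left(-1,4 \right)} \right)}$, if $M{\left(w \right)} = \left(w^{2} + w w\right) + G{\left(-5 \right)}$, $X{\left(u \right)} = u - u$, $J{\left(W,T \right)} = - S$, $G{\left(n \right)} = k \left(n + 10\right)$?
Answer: $0$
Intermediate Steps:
$G{\left(n \right)} = -10 - n$ ($G{\left(n \right)} = - (n + 10) = - (10 + n) = -10 - n$)
$J{\left(W,T \right)} = -4$ ($J{\left(W,T \right)} = \left(-1\right) 4 = -4$)
$X{\left(u \right)} = 0$
$M{\left(w \right)} = -5 + 2 w^{2}$ ($M{\left(w \right)} = \left(w^{2} + w w\right) - 5 = \left(w^{2} + w^{2}\right) + \left(-10 + 5\right) = 2 w^{2} - 5 = -5 + 2 w^{2}$)
$M{\left(-90 \right)} X{\left(J{\left(-1,4 \right)} \right)} = \left(-5 + 2 \left(-90\right)^{2}\right) 0 = \left(-5 + 2 \cdot 8100\right) 0 = \left(-5 + 16200\right) 0 = 16195 \cdot 0 = 0$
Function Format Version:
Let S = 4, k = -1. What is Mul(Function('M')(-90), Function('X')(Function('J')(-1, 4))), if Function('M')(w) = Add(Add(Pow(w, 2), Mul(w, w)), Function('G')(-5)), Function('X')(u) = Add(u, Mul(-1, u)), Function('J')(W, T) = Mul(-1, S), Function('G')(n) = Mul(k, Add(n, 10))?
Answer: 0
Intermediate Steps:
Function('G')(n) = Add(-10, Mul(-1, n)) (Function('G')(n) = Mul(-1, Add(n, 10)) = Mul(-1, Add(10, n)) = Add(-10, Mul(-1, n)))
Function('J')(W, T) = -4 (Function('J')(W, T) = Mul(-1, 4) = -4)
Function('X')(u) = 0
Function('M')(w) = Add(-5, Mul(2, Pow(w, 2))) (Function('M')(w) = Add(Add(Pow(w, 2), Mul(w, w)), Add(-10, Mul(-1, -5))) = Add(Add(Pow(w, 2), Pow(w, 2)), Add(-10, 5)) = Add(Mul(2, Pow(w, 2)), -5) = Add(-5, Mul(2, Pow(w, 2))))
Mul(Function('M')(-90), Function('X')(Function('J')(-1, 4))) = Mul(Add(-5, Mul(2, Pow(-90, 2))), 0) = Mul(Add(-5, Mul(2, 8100)), 0) = Mul(Add(-5, 16200), 0) = Mul(16195, 0) = 0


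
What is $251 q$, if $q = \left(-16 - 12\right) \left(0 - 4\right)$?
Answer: $28112$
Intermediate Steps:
$q = 112$ ($q = \left(-28\right) \left(-4\right) = 112$)
$251 q = 251 \cdot 112 = 28112$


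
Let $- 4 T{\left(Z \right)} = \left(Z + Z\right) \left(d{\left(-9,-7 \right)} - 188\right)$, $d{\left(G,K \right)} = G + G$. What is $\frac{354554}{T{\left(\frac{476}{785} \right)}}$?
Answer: $\frac{139162445}{24514} \approx 5676.9$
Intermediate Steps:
$d{\left(G,K \right)} = 2 G$
$T{\left(Z \right)} = 103 Z$ ($T{\left(Z \right)} = - \frac{\left(Z + Z\right) \left(2 \left(-9\right) - 188\right)}{4} = - \frac{2 Z \left(-18 - 188\right)}{4} = - \frac{2 Z \left(-206\right)}{4} = - \frac{\left(-412\right) Z}{4} = 103 Z$)
$\frac{354554}{T{\left(\frac{476}{785} \right)}} = \frac{354554}{103 \cdot \frac{476}{785}} = \frac{354554}{\frac{49028}{785}} = 354554 \cdot \frac{785}{49028} = \frac{139162445}{24514}$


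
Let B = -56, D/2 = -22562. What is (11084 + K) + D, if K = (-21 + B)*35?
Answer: -36735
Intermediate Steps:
D = -45124 (D = 2*(-22562) = -45124)
K = -2695 (K = (-21 - 56)*35 = -77*35 = -2695)
(11084 + K) + D = (11084 - 2695) - 45124 = 8389 - 45124 = -36735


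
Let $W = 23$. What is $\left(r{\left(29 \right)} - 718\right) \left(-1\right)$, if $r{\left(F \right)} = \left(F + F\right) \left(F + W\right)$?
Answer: $-2298$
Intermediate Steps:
$r{\left(F \right)} = 2 F \left(23 + F\right)$ ($r{\left(F \right)} = \left(F + F\right) \left(F + 23\right) = 2 F \left(23 + F\right)$)
$\left(r{\left(29 \right)} - 718\right) \left(-1\right) = \left(2 \cdot 29 \left(23 + 29\right) - 718\right) \left(-1\right) = \left(2 \cdot 29 \cdot 52 - 718\right) \left(-1\right) = \left(3016 - 718\right) \left(-1\right) = 2298 \left(-1\right) = -2298$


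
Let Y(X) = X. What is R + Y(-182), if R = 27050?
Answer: 26868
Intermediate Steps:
R + Y(-182) = 27050 - 182 = 26868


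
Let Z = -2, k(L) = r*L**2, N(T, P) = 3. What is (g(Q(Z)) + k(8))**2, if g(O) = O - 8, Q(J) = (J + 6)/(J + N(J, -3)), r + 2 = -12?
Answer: 810000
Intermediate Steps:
r = -14 (r = -2 - 12 = -14)
k(L) = -14*L**2
Q(J) = (6 + J)/(3 + J) (Q(J) = (J + 6)/(J + 3) = (6 + J)/(3 + J))
g(O) = -8 + O
(g(Q(Z)) + k(8))**2 = ((-8 + (6 - 2)/(3 - 2)) - 14*8**2)**2 = ((-8 + 4/1) - 14*64)**2 = ((-8 + 1*4) - 896)**2 = ((-8 + 4) - 896)**2 = (-4 - 896)**2 = (-900)**2 = 810000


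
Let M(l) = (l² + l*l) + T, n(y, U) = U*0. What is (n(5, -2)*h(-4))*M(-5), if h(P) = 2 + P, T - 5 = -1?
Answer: 0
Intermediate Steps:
T = 4 (T = 5 - 1 = 4)
n(y, U) = 0
M(l) = 4 + 2*l² (M(l) = (l² + l*l) + 4 = (l² + l²) + 4 = 2*l² + 4 = 4 + 2*l²)
(n(5, -2)*h(-4))*M(-5) = (0*(2 - 4))*(4 + 2*(-5)²) = (0*(-2))*(4 + 2*25) = 0*(4 + 50) = 0*54 = 0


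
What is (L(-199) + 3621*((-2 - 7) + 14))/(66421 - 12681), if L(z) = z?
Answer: 8953/26870 ≈ 0.33320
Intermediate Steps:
(L(-199) + 3621*((-2 - 7) + 14))/(66421 - 12681) = (-199 + 3621*((-2 - 7) + 14))/(66421 - 12681) = (-199 + 3621*(-9 + 14))/53740 = (-199 + 3621*5)*(1/53740) = (-199 + 18105)*(1/53740) = 17906*(1/53740) = 8953/26870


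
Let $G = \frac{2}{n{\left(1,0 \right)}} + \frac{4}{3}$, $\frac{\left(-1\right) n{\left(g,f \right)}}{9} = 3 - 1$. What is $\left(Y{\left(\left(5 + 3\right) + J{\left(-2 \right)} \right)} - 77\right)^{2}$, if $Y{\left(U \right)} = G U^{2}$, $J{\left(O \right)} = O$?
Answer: $1089$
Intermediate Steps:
$n{\left(g,f \right)} = -18$ ($n{\left(g,f \right)} = - 9 \left(3 - 1\right) = \left(-9\right) 2 = -18$)
$G = \frac{11}{9}$ ($G = \frac{2}{-18} + \frac{4}{3} = 2 \left(- \frac{1}{18}\right) + 4 \cdot \frac{1}{3} = - \frac{1}{9} + \frac{4}{3} = \frac{11}{9} \approx 1.2222$)
$Y{\left(U \right)} = \frac{11 U^{2}}{9}$
$\left(Y{\left(\left(5 + 3\right) + J{\left(-2 \right)} \right)} - 77\right)^{2} = \left(\frac{11 \left(\left(5 + 3\right) - 2\right)^{2}}{9} - 77\right)^{2} = \left(\frac{11 \left(8 - 2\right)^{2}}{9} - 77\right)^{2} = \left(\frac{11 \cdot 6^{2}}{9} - 77\right)^{2} = \left(\frac{11}{9} \cdot 36 - 77\right)^{2} = \left(44 - 77\right)^{2} = \left(-33\right)^{2} = 1089$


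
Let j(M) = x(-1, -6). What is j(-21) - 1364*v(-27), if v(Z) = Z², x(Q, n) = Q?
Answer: -994357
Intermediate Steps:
j(M) = -1
j(-21) - 1364*v(-27) = -1 - 1364*(-27)² = -1 - 1364*729 = -1 - 994356 = -994357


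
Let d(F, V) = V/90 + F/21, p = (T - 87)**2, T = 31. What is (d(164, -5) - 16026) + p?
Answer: -1623163/126 ≈ -12882.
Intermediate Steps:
p = 3136 (p = (31 - 87)**2 = (-56)**2 = 3136)
d(F, V) = F/21 + V/90 (d(F, V) = V*(1/90) + F*(1/21) = V/90 + F/21 = F/21 + V/90)
(d(164, -5) - 16026) + p = (((1/21)*164 + (1/90)*(-5)) - 16026) + 3136 = ((164/21 - 1/18) - 16026) + 3136 = (977/126 - 16026) + 3136 = -2018299/126 + 3136 = -1623163/126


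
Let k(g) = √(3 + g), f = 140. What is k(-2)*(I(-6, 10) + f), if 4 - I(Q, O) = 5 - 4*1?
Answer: 143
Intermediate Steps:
I(Q, O) = 3 (I(Q, O) = 4 - (5 - 4*1) = 4 - (5 - 4) = 4 - 1*1 = 4 - 1 = 3)
k(-2)*(I(-6, 10) + f) = √(3 - 2)*(3 + 140) = √1*143 = 1*143 = 143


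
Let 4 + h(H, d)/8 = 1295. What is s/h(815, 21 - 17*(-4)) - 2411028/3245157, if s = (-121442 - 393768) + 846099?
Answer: 116542850821/3723997944 ≈ 31.295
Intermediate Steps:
s = 330889 (s = -515210 + 846099 = 330889)
h(H, d) = 10328 (h(H, d) = -32 + 8*1295 = -32 + 10360 = 10328)
s/h(815, 21 - 17*(-4)) - 2411028/3245157 = 330889/10328 - 2411028/3245157 = 330889*(1/10328) - 2411028*1/3245157 = 330889/10328 - 267892/360573 = 116542850821/3723997944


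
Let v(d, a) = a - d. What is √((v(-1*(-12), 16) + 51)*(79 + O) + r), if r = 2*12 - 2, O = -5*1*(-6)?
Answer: √6017 ≈ 77.569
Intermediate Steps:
O = 30 (O = -5*(-6) = 30)
r = 22 (r = 24 - 2 = 22)
√((v(-1*(-12), 16) + 51)*(79 + O) + r) = √(((16 - (-1)*(-12)) + 51)*(79 + 30) + 22) = √(((16 - 1*12) + 51)*109 + 22) = √(((16 - 12) + 51)*109 + 22) = √((4 + 51)*109 + 22) = √(55*109 + 22) = √(5995 + 22) = √6017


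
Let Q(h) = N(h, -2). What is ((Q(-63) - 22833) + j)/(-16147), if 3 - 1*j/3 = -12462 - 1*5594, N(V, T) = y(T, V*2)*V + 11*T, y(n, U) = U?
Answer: -39260/16147 ≈ -2.4314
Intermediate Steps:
N(V, T) = 2*V² + 11*T (N(V, T) = (V*2)*V + 11*T = (2*V)*V + 11*T = 2*V² + 11*T)
Q(h) = -22 + 2*h² (Q(h) = 2*h² + 11*(-2) = 2*h² - 22 = -22 + 2*h²)
j = 54177 (j = 9 - 3*(-12462 - 1*5594) = 9 - 3*(-12462 - 5594) = 9 - 3*(-18056) = 9 + 54168 = 54177)
((Q(-63) - 22833) + j)/(-16147) = (((-22 + 2*(-63)²) - 22833) + 54177)/(-16147) = (((-22 + 2*3969) - 22833) + 54177)*(-1/16147) = (((-22 + 7938) - 22833) + 54177)*(-1/16147) = ((7916 - 22833) + 54177)*(-1/16147) = (-14917 + 54177)*(-1/16147) = 39260*(-1/16147) = -39260/16147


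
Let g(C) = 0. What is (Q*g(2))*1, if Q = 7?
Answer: 0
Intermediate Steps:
(Q*g(2))*1 = (7*0)*1 = 0*1 = 0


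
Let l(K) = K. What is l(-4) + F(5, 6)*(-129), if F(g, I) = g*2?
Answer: -1294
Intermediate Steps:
F(g, I) = 2*g
l(-4) + F(5, 6)*(-129) = -4 + (2*5)*(-129) = -4 + 10*(-129) = -4 - 1290 = -1294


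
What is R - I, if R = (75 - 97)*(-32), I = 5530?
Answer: -4826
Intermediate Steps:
R = 704 (R = -22*(-32) = 704)
R - I = 704 - 1*5530 = 704 - 5530 = -4826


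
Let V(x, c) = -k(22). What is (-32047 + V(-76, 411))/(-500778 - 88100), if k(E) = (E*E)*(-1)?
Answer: 31563/588878 ≈ 0.053599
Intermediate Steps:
k(E) = -E² (k(E) = E²*(-1) = -E²)
V(x, c) = 484 (V(x, c) = -(-1)*22² = -(-1)*484 = -1*(-484) = 484)
(-32047 + V(-76, 411))/(-500778 - 88100) = (-32047 + 484)/(-500778 - 88100) = -31563/(-588878) = -31563*(-1/588878) = 31563/588878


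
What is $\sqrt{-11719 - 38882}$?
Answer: $i \sqrt{50601} \approx 224.95 i$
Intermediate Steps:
$\sqrt{-11719 - 38882} = \sqrt{-50601} = i \sqrt{50601}$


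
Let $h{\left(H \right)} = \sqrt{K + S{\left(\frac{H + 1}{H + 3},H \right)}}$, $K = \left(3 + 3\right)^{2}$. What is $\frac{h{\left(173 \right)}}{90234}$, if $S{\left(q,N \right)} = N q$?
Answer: $\frac{\sqrt{400818}}{3970296} \approx 0.00015946$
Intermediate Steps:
$K = 36$ ($K = 6^{2} = 36$)
$h{\left(H \right)} = \sqrt{36 + \frac{H \left(1 + H\right)}{3 + H}}$ ($h{\left(H \right)} = \sqrt{36 + H \frac{H + 1}{H + 3}} = \sqrt{36 + H \frac{1 + H}{3 + H}} = \sqrt{36 + \frac{H \left(1 + H\right)}{3 + H}}$)
$\frac{h{\left(173 \right)}}{90234} = \frac{\sqrt{\frac{108 + 173^{2} + 37 \cdot 173}{3 + 173}}}{90234} = \sqrt{\frac{108 + 29929 + 6401}{176}} \cdot \frac{1}{90234} = \sqrt{\frac{1}{176} \cdot 36438} \cdot \frac{1}{90234} = \sqrt{\frac{18219}{88}} \cdot \frac{1}{90234} = \frac{\sqrt{400818}}{44} \cdot \frac{1}{90234} = \frac{\sqrt{400818}}{3970296}$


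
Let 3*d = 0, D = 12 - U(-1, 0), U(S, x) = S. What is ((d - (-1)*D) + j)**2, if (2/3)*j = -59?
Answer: 22801/4 ≈ 5700.3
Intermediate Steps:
j = -177/2 (j = (3/2)*(-59) = -177/2 ≈ -88.500)
D = 13 (D = 12 - 1*(-1) = 12 + 1 = 13)
d = 0 (d = (1/3)*0 = 0)
((d - (-1)*D) + j)**2 = ((0 - (-1)*13) - 177/2)**2 = ((0 - 1*(-13)) - 177/2)**2 = ((0 + 13) - 177/2)**2 = (13 - 177/2)**2 = (-151/2)**2 = 22801/4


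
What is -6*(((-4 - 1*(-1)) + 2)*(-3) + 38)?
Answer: -246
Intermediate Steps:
-6*(((-4 - 1*(-1)) + 2)*(-3) + 38) = -6*(((-4 + 1) + 2)*(-3) + 38) = -6*((-3 + 2)*(-3) + 38) = -6*(-1*(-3) + 38) = -6*(3 + 38) = -6*41 = -246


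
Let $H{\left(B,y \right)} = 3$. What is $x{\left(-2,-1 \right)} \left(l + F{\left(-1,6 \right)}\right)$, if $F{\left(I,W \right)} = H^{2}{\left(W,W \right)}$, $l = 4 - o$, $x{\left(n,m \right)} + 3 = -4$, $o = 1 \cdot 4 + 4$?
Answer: $-35$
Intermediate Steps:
$o = 8$ ($o = 4 + 4 = 8$)
$x{\left(n,m \right)} = -7$ ($x{\left(n,m \right)} = -3 - 4 = -7$)
$l = -4$ ($l = 4 - 8 = -4$)
$F{\left(I,W \right)} = 9$ ($F{\left(I,W \right)} = 3^{2} = 9$)
$x{\left(-2,-1 \right)} \left(l + F{\left(-1,6 \right)}\right) = - 7 \left(-4 + 9\right) = \left(-7\right) 5 = -35$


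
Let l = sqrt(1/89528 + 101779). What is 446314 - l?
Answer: 446314 - 3*sqrt(62772039934)/2356 ≈ 4.4600e+5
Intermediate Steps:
l = 3*sqrt(62772039934)/2356 (l = sqrt(1/89528 + 101779) = sqrt(9112070313/89528) = 3*sqrt(62772039934)/2356 ≈ 319.03)
446314 - l = 446314 - 3*sqrt(62772039934)/2356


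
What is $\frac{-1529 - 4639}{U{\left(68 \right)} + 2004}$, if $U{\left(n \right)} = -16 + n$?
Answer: $-3$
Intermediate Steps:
$\frac{-1529 - 4639}{U{\left(68 \right)} + 2004} = \frac{-1529 - 4639}{\left(-16 + 68\right) + 2004} = - \frac{6168}{52 + 2004} = - \frac{6168}{2056} = \left(-6168\right) \frac{1}{2056} = -3$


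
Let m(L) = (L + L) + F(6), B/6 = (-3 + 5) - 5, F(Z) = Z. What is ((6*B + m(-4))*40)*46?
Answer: -202400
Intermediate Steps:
B = -18 (B = 6*((-3 + 5) - 5) = 6*(2 - 5) = 6*(-3) = -18)
m(L) = 6 + 2*L (m(L) = (L + L) + 6 = 2*L + 6 = 6 + 2*L)
((6*B + m(-4))*40)*46 = ((6*(-18) + (6 + 2*(-4)))*40)*46 = ((-108 + (6 - 8))*40)*46 = ((-108 - 2)*40)*46 = -110*40*46 = -4400*46 = -202400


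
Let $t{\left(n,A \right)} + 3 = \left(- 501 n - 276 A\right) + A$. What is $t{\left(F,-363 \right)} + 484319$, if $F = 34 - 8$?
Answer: $571115$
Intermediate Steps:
$F = 26$
$t{\left(n,A \right)} = -3 - 501 n - 275 A$ ($t{\left(n,A \right)} = -3 - \left(275 A + 501 n\right) = -3 - 501 n - 275 A$)
$t{\left(F,-363 \right)} + 484319 = \left(-3 - 13026 - -99825\right) + 484319 = \left(-3 - 13026 + 99825\right) + 484319 = 86796 + 484319 = 571115$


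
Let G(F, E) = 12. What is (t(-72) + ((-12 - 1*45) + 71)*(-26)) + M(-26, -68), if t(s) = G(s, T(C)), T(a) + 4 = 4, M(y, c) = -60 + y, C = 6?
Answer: -438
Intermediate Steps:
T(a) = 0 (T(a) = -4 + 4 = 0)
t(s) = 12
(t(-72) + ((-12 - 1*45) + 71)*(-26)) + M(-26, -68) = (12 + ((-12 - 1*45) + 71)*(-26)) + (-60 - 26) = (12 + ((-12 - 45) + 71)*(-26)) - 86 = (12 + (-57 + 71)*(-26)) - 86 = (12 + 14*(-26)) - 86 = (12 - 364) - 86 = -352 - 86 = -438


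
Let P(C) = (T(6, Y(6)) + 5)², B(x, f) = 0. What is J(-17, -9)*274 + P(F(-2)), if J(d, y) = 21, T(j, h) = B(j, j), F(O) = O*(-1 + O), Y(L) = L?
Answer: 5779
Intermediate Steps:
T(j, h) = 0
P(C) = 25 (P(C) = (0 + 5)² = 5² = 25)
J(-17, -9)*274 + P(F(-2)) = 21*274 + 25 = 5754 + 25 = 5779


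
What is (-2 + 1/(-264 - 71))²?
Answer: 450241/112225 ≈ 4.0119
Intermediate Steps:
(-2 + 1/(-264 - 71))² = (-2 + 1/(-335))² = (-2 - 1/335)² = (-671/335)² = 450241/112225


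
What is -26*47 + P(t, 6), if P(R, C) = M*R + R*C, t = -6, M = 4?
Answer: -1282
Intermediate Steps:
P(R, C) = 4*R + C*R (P(R, C) = 4*R + R*C = 4*R + C*R)
-26*47 + P(t, 6) = -26*47 - 6*(4 + 6) = -1222 - 6*10 = -1222 - 60 = -1282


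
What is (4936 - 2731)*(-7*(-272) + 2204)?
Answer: 9058140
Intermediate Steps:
(4936 - 2731)*(-7*(-272) + 2204) = 2205*(1904 + 2204) = 2205*4108 = 9058140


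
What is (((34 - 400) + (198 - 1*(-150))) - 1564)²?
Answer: 2502724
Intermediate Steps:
(((34 - 400) + (198 - 1*(-150))) - 1564)² = ((-366 + (198 + 150)) - 1564)² = ((-366 + 348) - 1564)² = (-18 - 1564)² = (-1582)² = 2502724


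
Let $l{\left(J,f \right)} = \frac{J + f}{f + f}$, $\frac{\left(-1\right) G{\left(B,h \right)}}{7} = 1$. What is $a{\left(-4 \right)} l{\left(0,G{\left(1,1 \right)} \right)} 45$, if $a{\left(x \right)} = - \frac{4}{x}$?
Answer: $\frac{45}{2} \approx 22.5$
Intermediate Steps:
$G{\left(B,h \right)} = -7$ ($G{\left(B,h \right)} = \left(-7\right) 1 = -7$)
$l{\left(J,f \right)} = \frac{J + f}{2 f}$
$a{\left(-4 \right)} l{\left(0,G{\left(1,1 \right)} \right)} 45 = - \frac{4}{-4} \frac{0 - 7}{2 \left(-7\right)} 45 = \left(-4\right) \left(- \frac{1}{4}\right) \frac{1}{2} \left(- \frac{1}{7}\right) \left(-7\right) 45 = 1 \cdot \frac{1}{2} \cdot 45 = \frac{1}{2} \cdot 45 = \frac{45}{2}$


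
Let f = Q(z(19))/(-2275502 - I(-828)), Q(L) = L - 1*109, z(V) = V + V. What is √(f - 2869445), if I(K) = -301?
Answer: I*√14853795644816658174/2275201 ≈ 1693.9*I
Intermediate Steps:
z(V) = 2*V
Q(L) = -109 + L (Q(L) = L - 109 = -109 + L)
f = 71/2275201 (f = (-109 + 2*19)/(-2275502 - 1*(-301)) = (-109 + 38)/(-2275502 + 301) = -71/(-2275201) = -71*(-1/2275201) = 71/2275201 ≈ 3.1206e-5)
√(f - 2869445) = √(71/2275201 - 2869445) = √(-6528564133374/2275201) = I*√14853795644816658174/2275201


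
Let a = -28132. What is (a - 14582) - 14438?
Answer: -57152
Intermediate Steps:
(a - 14582) - 14438 = (-28132 - 14582) - 14438 = -42714 - 14438 = -57152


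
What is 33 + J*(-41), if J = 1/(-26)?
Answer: 899/26 ≈ 34.577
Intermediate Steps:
J = -1/26 ≈ -0.038462
33 + J*(-41) = 33 - 1/26*(-41) = 33 + 41/26 = 899/26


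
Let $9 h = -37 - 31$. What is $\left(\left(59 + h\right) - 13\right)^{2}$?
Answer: $\frac{119716}{81} \approx 1478.0$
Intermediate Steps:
$h = - \frac{68}{9}$ ($h = \frac{-37 - 31}{9} = \frac{1}{9} \left(-68\right) = - \frac{68}{9} \approx -7.5556$)
$\left(\left(59 + h\right) - 13\right)^{2} = \left(\left(59 - \frac{68}{9}\right) - 13\right)^{2} = \left(\frac{463}{9} - 13\right)^{2} = \left(\frac{346}{9}\right)^{2} = \frac{119716}{81}$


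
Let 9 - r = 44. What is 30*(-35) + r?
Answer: -1085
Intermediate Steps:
r = -35 (r = 9 - 1*44 = 9 - 44 = -35)
30*(-35) + r = 30*(-35) - 35 = -1050 - 35 = -1085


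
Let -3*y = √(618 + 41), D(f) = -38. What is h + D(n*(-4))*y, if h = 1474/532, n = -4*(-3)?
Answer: 737/266 + 38*√659/3 ≈ 327.94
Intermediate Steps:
n = 12
y = -√659/3 (y = -√(618 + 41)/3 = -√659/3 ≈ -8.5570)
h = 737/266 (h = 1474*(1/532) = 737/266 ≈ 2.7707)
h + D(n*(-4))*y = 737/266 - (-38)*√659/3 = 737/266 + 38*√659/3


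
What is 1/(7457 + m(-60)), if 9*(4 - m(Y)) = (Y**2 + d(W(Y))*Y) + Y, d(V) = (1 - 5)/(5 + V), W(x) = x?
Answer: 33/233249 ≈ 0.00014148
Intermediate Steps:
d(V) = -4/(5 + V)
m(Y) = 4 - Y/9 - Y**2/9 + 4*Y/(9*(5 + Y)) (m(Y) = 4 - ((Y**2 + (-4/(5 + Y))*Y) + Y)/9 = 4 - ((Y**2 - 4*Y/(5 + Y)) + Y)/9 = 4 - (Y + Y**2 - 4*Y/(5 + Y))/9 = 4 + (-Y/9 - Y**2/9 + 4*Y/(9*(5 + Y))) = 4 - Y/9 - Y**2/9 + 4*Y/(9*(5 + Y)))
1/(7457 + m(-60)) = 1/(7457 + (4*(-60) + (5 - 60)*(36 - 1*(-60) - 1*(-60)**2))/(9*(5 - 60))) = 1/(7457 + (1/9)*(-240 - 55*(36 + 60 - 1*3600))/(-55)) = 1/(7457 + (1/9)*(-1/55)*(-240 - 55*(36 + 60 - 3600))) = 1/(7457 + (1/9)*(-1/55)*(-240 - 55*(-3504))) = 1/(7457 + (1/9)*(-1/55)*(-240 + 192720)) = 1/(7457 + (1/9)*(-1/55)*192480) = 1/(7457 - 12832/33) = 1/(233249/33) = 33/233249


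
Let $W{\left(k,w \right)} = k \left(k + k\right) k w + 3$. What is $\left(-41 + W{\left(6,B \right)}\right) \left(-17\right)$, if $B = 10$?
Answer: $-72794$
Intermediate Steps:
$W{\left(k,w \right)} = 3 + 2 w k^{3}$ ($W{\left(k,w \right)} = k 2 k k w + 3 = 2 k^{2} k w + 3 = 2 k^{3} w + 3 = 2 w k^{3} + 3 = 3 + 2 w k^{3}$)
$\left(-41 + W{\left(6,B \right)}\right) \left(-17\right) = \left(-41 + \left(3 + 2 \cdot 10 \cdot 6^{3}\right)\right) \left(-17\right) = \left(-41 + \left(3 + 2 \cdot 10 \cdot 216\right)\right) \left(-17\right) = \left(-41 + \left(3 + 4320\right)\right) \left(-17\right) = \left(-41 + 4323\right) \left(-17\right) = 4282 \left(-17\right) = -72794$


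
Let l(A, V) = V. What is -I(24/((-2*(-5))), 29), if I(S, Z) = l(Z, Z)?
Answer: -29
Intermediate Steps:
I(S, Z) = Z
-I(24/((-2*(-5))), 29) = -1*29 = -29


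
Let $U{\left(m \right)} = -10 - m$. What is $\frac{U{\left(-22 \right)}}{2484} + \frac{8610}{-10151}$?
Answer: $- \frac{1772119}{2101257} \approx -0.84336$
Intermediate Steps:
$\frac{U{\left(-22 \right)}}{2484} + \frac{8610}{-10151} = \frac{-10 - -22}{2484} + \frac{8610}{-10151} = \left(-10 + 22\right) \frac{1}{2484} + 8610 \left(- \frac{1}{10151}\right) = 12 \cdot \frac{1}{2484} - \frac{8610}{10151} = \frac{1}{207} - \frac{8610}{10151} = - \frac{1772119}{2101257}$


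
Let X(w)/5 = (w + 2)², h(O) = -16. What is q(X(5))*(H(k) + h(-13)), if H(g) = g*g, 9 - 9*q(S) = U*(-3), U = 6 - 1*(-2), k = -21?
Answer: 4675/3 ≈ 1558.3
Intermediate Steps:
U = 8 (U = 6 + 2 = 8)
X(w) = 5*(2 + w)² (X(w) = 5*(w + 2)² = 5*(2 + w)²)
q(S) = 11/3 (q(S) = 1 - 8*(-3)/9 = 1 - ⅑*(-24) = 1 + 8/3 = 11/3)
H(g) = g²
q(X(5))*(H(k) + h(-13)) = 11*((-21)² - 16)/3 = 11*(441 - 16)/3 = (11/3)*425 = 4675/3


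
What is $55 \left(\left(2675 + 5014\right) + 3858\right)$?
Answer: $635085$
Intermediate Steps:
$55 \left(\left(2675 + 5014\right) + 3858\right) = 55 \left(7689 + 3858\right) = 55 \cdot 11547 = 635085$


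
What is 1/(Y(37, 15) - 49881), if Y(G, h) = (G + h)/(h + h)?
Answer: -15/748189 ≈ -2.0048e-5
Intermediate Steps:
Y(G, h) = (G + h)/(2*h) (Y(G, h) = (G + h)/((2*h)) = (G + h)*(1/(2*h)) = (G + h)/(2*h))
1/(Y(37, 15) - 49881) = 1/((½)*(37 + 15)/15 - 49881) = 1/((½)*(1/15)*52 - 49881) = 1/(26/15 - 49881) = 1/(-748189/15) = -15/748189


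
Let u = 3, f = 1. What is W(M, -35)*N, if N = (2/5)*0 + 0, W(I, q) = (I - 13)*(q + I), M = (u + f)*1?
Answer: 0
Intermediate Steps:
M = 4 (M = (3 + 1)*1 = 4*1 = 4)
W(I, q) = (-13 + I)*(I + q)
N = 0 (N = (2*(⅕))*0 + 0 = (⅖)*0 + 0 = 0 + 0 = 0)
W(M, -35)*N = (4² - 13*4 - 13*(-35) + 4*(-35))*0 = (16 - 52 + 455 - 140)*0 = 279*0 = 0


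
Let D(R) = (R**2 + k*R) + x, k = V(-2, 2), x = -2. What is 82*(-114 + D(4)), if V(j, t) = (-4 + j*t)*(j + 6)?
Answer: -18696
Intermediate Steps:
V(j, t) = (-4 + j*t)*(6 + j)
k = -32 (k = -24 - 4*(-2) + 2*(-2)**2 + 6*(-2)*2 = -24 + 8 + 2*4 - 24 = -24 + 8 + 8 - 24 = -32)
D(R) = -2 + R**2 - 32*R (D(R) = (R**2 - 32*R) - 2 = -2 + R**2 - 32*R)
82*(-114 + D(4)) = 82*(-114 + (-2 + 4**2 - 32*4)) = 82*(-114 + (-2 + 16 - 128)) = 82*(-114 - 114) = 82*(-228) = -18696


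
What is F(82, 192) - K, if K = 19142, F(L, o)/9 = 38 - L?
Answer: -19538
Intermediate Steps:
F(L, o) = 342 - 9*L (F(L, o) = 9*(38 - L) = 342 - 9*L)
F(82, 192) - K = (342 - 9*82) - 1*19142 = (342 - 738) - 19142 = -396 - 19142 = -19538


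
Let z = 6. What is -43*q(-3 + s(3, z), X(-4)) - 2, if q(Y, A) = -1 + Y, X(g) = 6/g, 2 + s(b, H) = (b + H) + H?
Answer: -389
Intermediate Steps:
s(b, H) = -2 + b + 2*H (s(b, H) = -2 + ((b + H) + H) = -2 + ((H + b) + H) = -2 + (b + 2*H) = -2 + b + 2*H)
-43*q(-3 + s(3, z), X(-4)) - 2 = -43*(-1 + (-3 + (-2 + 3 + 2*6))) - 2 = -43*(-1 + (-3 + (-2 + 3 + 12))) - 2 = -43*(-1 + (-3 + 13)) - 2 = -43*(-1 + 10) - 2 = -43*9 - 2 = -387 - 2 = -389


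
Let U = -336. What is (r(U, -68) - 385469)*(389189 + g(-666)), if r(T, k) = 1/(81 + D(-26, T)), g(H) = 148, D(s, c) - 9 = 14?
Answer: -1200618722475/8 ≈ -1.5008e+11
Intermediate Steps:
D(s, c) = 23 (D(s, c) = 9 + 14 = 23)
r(T, k) = 1/104 (r(T, k) = 1/(81 + 23) = 1/104)
(r(U, -68) - 385469)*(389189 + g(-666)) = (1/104 - 385469)*(389189 + 148) = -40088775/104*389337 = -1200618722475/8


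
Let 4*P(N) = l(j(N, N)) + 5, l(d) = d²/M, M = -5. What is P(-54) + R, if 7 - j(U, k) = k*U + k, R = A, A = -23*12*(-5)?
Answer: -406170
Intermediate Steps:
A = 1380 (A = -276*(-5) = 1380)
R = 1380
j(U, k) = 7 - k - U*k (j(U, k) = 7 - (k*U + k) = 7 - (U*k + k) = 7 - (k + U*k) = 7 + (-k - U*k) = 7 - k - U*k)
l(d) = -d²/5 (l(d) = d²/(-5) = d²*(-⅕) = -d²/5)
P(N) = 5/4 - (7 - N - N²)²/20 (P(N) = (-(7 - N - N*N)²/5 + 5)/4 = (-(7 - N - N²)²/5 + 5)/4 = (5 - (7 - N - N²)²/5)/4 = 5/4 - (7 - N - N²)²/20)
P(-54) + R = (5/4 - (-7 - 54 + (-54)²)²/20) + 1380 = (5/4 - (-7 - 54 + 2916)²/20) + 1380 = (5/4 - 1/20*2855²) + 1380 = (5/4 - 1/20*8151025) + 1380 = (5/4 - 1630205/4) + 1380 = -407550 + 1380 = -406170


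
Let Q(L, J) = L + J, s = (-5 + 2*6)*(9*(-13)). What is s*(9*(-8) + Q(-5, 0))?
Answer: 63063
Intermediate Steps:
s = -819 (s = (-5 + 12)*(-117) = 7*(-117) = -819)
Q(L, J) = J + L
s*(9*(-8) + Q(-5, 0)) = -819*(9*(-8) + (0 - 5)) = -819*(-72 - 5) = -819*(-77) = 63063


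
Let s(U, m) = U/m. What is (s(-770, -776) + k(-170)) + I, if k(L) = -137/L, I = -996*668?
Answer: -21942458137/32980 ≈ -6.6533e+5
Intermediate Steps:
I = -665328
(s(-770, -776) + k(-170)) + I = (-770/(-776) - 137/(-170)) - 665328 = (-770*(-1/776) - 137*(-1/170)) - 665328 = (385/388 + 137/170) - 665328 = 59303/32980 - 665328 = -21942458137/32980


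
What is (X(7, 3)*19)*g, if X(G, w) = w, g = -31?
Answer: -1767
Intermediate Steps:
(X(7, 3)*19)*g = (3*19)*(-31) = 57*(-31) = -1767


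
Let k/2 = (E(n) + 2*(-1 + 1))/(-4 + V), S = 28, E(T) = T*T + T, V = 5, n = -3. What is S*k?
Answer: 336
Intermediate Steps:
E(T) = T + T² (E(T) = T² + T = T + T²)
k = 12 (k = 2*((-3*(1 - 3) + 2*(-1 + 1))/(-4 + 5)) = 2*((-3*(-2) + 2*0)/1) = 2*((6 + 0)*1) = 2*(6*1) = 2*6 = 12)
S*k = 28*12 = 336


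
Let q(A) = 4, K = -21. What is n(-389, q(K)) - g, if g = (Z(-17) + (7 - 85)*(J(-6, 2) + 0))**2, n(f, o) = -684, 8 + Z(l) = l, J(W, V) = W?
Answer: -196933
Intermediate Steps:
Z(l) = -8 + l
g = 196249 (g = ((-8 - 17) + (7 - 85)*(-6 + 0))**2 = (-25 - 78*(-6))**2 = (-25 + 468)**2 = 443**2 = 196249)
n(-389, q(K)) - g = -684 - 1*196249 = -684 - 196249 = -196933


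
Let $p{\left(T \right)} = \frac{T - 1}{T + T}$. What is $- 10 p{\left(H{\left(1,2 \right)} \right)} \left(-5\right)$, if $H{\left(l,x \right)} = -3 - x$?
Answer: $30$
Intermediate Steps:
$p{\left(T \right)} = \frac{-1 + T}{2 T}$
$- 10 p{\left(H{\left(1,2 \right)} \right)} \left(-5\right) = - 10 \frac{-1 - 5}{2 \left(-3 - 2\right)} \left(-5\right) = - 10 \frac{-1 - 5}{2 \left(-5\right)} \left(-5\right) = - 10 \cdot \frac{1}{2} \left(- \frac{1}{5}\right) \left(-6\right) \left(-5\right) = \left(-10\right) \frac{3}{5} \left(-5\right) = \left(-6\right) \left(-5\right) = 30$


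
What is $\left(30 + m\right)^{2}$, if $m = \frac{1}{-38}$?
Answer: $\frac{1297321}{1444} \approx 898.42$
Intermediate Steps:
$m = - \frac{1}{38} \approx -0.026316$
$\left(30 + m\right)^{2} = \left(30 - \frac{1}{38}\right)^{2} = \left(\frac{1139}{38}\right)^{2} = \frac{1297321}{1444}$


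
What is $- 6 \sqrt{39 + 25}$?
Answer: $-48$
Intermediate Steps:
$- 6 \sqrt{39 + 25} = - 6 \sqrt{64} = \left(-6\right) 8 = -48$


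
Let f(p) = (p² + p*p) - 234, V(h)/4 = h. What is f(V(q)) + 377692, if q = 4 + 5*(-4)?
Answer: 385650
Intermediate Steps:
q = -16 (q = 4 - 20 = -16)
V(h) = 4*h
f(p) = -234 + 2*p² (f(p) = (p² + p²) - 234 = 2*p² - 234 = -234 + 2*p²)
f(V(q)) + 377692 = (-234 + 2*(4*(-16))²) + 377692 = (-234 + 2*(-64)²) + 377692 = (-234 + 2*4096) + 377692 = (-234 + 8192) + 377692 = 7958 + 377692 = 385650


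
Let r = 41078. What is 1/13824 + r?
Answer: 567862273/13824 ≈ 41078.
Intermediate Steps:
1/13824 + r = 1/13824 + 41078 = 567862273/13824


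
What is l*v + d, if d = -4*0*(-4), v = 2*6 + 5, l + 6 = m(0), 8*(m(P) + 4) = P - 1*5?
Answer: -1445/8 ≈ -180.63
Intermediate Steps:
m(P) = -37/8 + P/8 (m(P) = -4 + (P - 1*5)/8 = -4 + (P - 5)/8 = -4 + (-5 + P)/8 = -4 + (-5/8 + P/8) = -37/8 + P/8)
l = -85/8 (l = -6 + (-37/8 + (1/8)*0) = -6 + (-37/8 + 0) = -6 - 37/8 = -85/8 ≈ -10.625)
v = 17 (v = 12 + 5 = 17)
d = 0 (d = 0*(-4) = 0)
l*v + d = -85/8*17 + 0 = -1445/8 + 0 = -1445/8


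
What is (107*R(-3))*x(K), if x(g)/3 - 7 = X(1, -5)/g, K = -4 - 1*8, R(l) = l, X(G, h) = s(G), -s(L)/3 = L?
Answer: -27927/4 ≈ -6981.8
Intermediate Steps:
s(L) = -3*L
X(G, h) = -3*G
K = -12 (K = -4 - 8 = -12)
x(g) = 21 - 9/g (x(g) = 21 + 3*((-3*1)/g) = 21 + 3*(-3/g) = 21 - 9/g)
(107*R(-3))*x(K) = (107*(-3))*(21 - 9/(-12)) = -321*(21 - 9*(-1/12)) = -321*(21 + 3/4) = -321*87/4 = -27927/4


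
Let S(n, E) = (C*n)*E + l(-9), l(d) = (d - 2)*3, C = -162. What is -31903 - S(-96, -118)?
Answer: 1803266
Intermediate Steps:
l(d) = -6 + 3*d (l(d) = (-2 + d)*3 = -6 + 3*d)
S(n, E) = -33 - 162*E*n (S(n, E) = (-162*n)*E + (-6 + 3*(-9)) = -162*E*n + (-6 - 27) = -162*E*n - 33 = -33 - 162*E*n)
-31903 - S(-96, -118) = -31903 - (-33 - 162*(-118)*(-96)) = -31903 - (-33 - 1835136) = -31903 - 1*(-1835169) = -31903 + 1835169 = 1803266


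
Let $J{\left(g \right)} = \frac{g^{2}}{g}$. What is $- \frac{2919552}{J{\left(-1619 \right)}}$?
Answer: $\frac{2919552}{1619} \approx 1803.3$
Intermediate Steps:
$J{\left(g \right)} = g$
$- \frac{2919552}{J{\left(-1619 \right)}} = - \frac{2919552}{-1619} = \left(-2919552\right) \left(- \frac{1}{1619}\right) = \frac{2919552}{1619}$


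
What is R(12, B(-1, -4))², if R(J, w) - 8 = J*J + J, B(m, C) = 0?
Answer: 26896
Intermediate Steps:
R(J, w) = 8 + J + J² (R(J, w) = 8 + (J*J + J) = 8 + (J² + J) = 8 + (J + J²) = 8 + J + J²)
R(12, B(-1, -4))² = (8 + 12 + 12²)² = (8 + 12 + 144)² = 164² = 26896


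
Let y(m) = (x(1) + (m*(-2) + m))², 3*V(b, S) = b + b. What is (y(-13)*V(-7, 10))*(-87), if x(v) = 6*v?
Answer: 146566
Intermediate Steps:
V(b, S) = 2*b/3 (V(b, S) = (b + b)/3 = (2*b)/3 = 2*b/3)
y(m) = (6 - m)² (y(m) = (6*1 + (m*(-2) + m))² = (6 + (-2*m + m))² = (6 - m)²)
(y(-13)*V(-7, 10))*(-87) = ((-6 - 13)²*((⅔)*(-7)))*(-87) = ((-19)²*(-14/3))*(-87) = (361*(-14/3))*(-87) = -5054/3*(-87) = 146566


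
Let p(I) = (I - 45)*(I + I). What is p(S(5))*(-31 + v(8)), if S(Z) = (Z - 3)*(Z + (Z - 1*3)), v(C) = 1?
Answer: 26040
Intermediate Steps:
S(Z) = (-3 + Z)*(-3 + 2*Z) (S(Z) = (-3 + Z)*(Z + (Z - 3)) = (-3 + Z)*(Z + (-3 + Z)) = (-3 + Z)*(-3 + 2*Z))
p(I) = 2*I*(-45 + I) (p(I) = (-45 + I)*(2*I) = 2*I*(-45 + I))
p(S(5))*(-31 + v(8)) = (2*(9 - 9*5 + 2*5**2)*(-45 + (9 - 9*5 + 2*5**2)))*(-31 + 1) = (2*(9 - 45 + 2*25)*(-45 + (9 - 45 + 2*25)))*(-30) = (2*(9 - 45 + 50)*(-45 + (9 - 45 + 50)))*(-30) = (2*14*(-45 + 14))*(-30) = (2*14*(-31))*(-30) = -868*(-30) = 26040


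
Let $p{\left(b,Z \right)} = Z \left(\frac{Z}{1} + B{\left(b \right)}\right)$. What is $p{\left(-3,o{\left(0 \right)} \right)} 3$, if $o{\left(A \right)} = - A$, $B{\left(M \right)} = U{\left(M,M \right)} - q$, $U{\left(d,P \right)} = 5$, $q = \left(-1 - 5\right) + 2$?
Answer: $0$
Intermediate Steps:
$q = -4$ ($q = -6 + 2 = -4$)
$B{\left(M \right)} = 9$ ($B{\left(M \right)} = 5 - -4 = 5 + 4 = 9$)
$p{\left(b,Z \right)} = Z \left(9 + Z\right)$ ($p{\left(b,Z \right)} = Z \left(\frac{Z}{1} + 9\right) = Z \left(Z 1 + 9\right) = Z \left(Z + 9\right) = Z \left(9 + Z\right)$)
$p{\left(-3,o{\left(0 \right)} \right)} 3 = \left(-1\right) 0 \left(9 - 0\right) 3 = 0 \left(9 + 0\right) 3 = 0 \cdot 9 \cdot 3 = 0 \cdot 3 = 0$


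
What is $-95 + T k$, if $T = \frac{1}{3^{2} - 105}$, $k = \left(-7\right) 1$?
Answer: $- \frac{9113}{96} \approx -94.927$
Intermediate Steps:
$k = -7$
$T = - \frac{1}{96}$ ($T = \frac{1}{9 - 105} = \frac{1}{-96} = - \frac{1}{96} \approx -0.010417$)
$-95 + T k = -95 - - \frac{7}{96} = -95 + \frac{7}{96} = - \frac{9113}{96}$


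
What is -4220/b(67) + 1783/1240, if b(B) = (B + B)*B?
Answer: 5387487/5566360 ≈ 0.96786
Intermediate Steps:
b(B) = 2*B² (b(B) = (2*B)*B = 2*B²)
-4220/b(67) + 1783/1240 = -4220/(2*67²) + 1783/1240 = -4220/(2*4489) + 1783*(1/1240) = -4220/8978 + 1783/1240 = -4220*1/8978 + 1783/1240 = -2110/4489 + 1783/1240 = 5387487/5566360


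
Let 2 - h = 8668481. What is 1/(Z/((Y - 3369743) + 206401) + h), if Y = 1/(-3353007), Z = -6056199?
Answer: -10606707869395/91944004118507659812 ≈ -1.1536e-7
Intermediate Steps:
h = -8668479 (h = 2 - 1*8668481 = 2 - 8668481 = -8668479)
Y = -1/3353007 ≈ -2.9824e-7
1/(Z/((Y - 3369743) + 206401) + h) = 1/(-6056199/((-1/3353007 - 3369743) + 206401) - 8668479) = 1/(-6056199/(-11298771867202/3353007 + 206401) - 8668479) = 1/(-6056199/(-10606707869395/3353007) - 8668479) = 1/(-6056199*(-3353007/10606707869395) - 8668479) = 1/(20306477640393/10606707869395 - 8668479) = 1/(-91944004118507659812/10606707869395) = -10606707869395/91944004118507659812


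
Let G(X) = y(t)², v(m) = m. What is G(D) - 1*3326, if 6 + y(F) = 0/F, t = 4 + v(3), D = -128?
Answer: -3290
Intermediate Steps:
t = 7 (t = 4 + 3 = 7)
y(F) = -6 (y(F) = -6 + 0/F = -6 + 0 = -6)
G(X) = 36 (G(X) = (-6)² = 36)
G(D) - 1*3326 = 36 - 1*3326 = 36 - 3326 = -3290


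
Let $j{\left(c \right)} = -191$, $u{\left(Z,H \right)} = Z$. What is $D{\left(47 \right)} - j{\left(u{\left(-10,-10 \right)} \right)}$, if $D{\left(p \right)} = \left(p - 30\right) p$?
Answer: $990$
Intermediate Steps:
$D{\left(p \right)} = p \left(-30 + p\right)$ ($D{\left(p \right)} = \left(-30 + p\right) p = p \left(-30 + p\right)$)
$D{\left(47 \right)} - j{\left(u{\left(-10,-10 \right)} \right)} = 47 \left(-30 + 47\right) - -191 = 47 \cdot 17 + 191 = 799 + 191 = 990$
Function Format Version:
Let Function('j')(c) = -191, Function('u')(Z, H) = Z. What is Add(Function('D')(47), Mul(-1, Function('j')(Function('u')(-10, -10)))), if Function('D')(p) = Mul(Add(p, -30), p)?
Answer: 990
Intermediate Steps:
Function('D')(p) = Mul(p, Add(-30, p)) (Function('D')(p) = Mul(Add(-30, p), p) = Mul(p, Add(-30, p)))
Add(Function('D')(47), Mul(-1, Function('j')(Function('u')(-10, -10)))) = Add(Mul(47, Add(-30, 47)), Mul(-1, -191)) = Add(Mul(47, 17), 191) = Add(799, 191) = 990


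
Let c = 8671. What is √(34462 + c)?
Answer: √43133 ≈ 207.68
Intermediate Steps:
√(34462 + c) = √(34462 + 8671) = √43133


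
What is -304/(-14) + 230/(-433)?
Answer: 64206/3031 ≈ 21.183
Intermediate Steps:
-304/(-14) + 230/(-433) = -304*(-1/14) + 230*(-1/433) = 152/7 - 230/433 = 64206/3031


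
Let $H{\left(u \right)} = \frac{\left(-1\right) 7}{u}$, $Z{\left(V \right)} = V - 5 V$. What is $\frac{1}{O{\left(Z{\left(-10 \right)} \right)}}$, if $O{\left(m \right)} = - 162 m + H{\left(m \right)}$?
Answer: $- \frac{40}{259207} \approx -0.00015432$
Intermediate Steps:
$Z{\left(V \right)} = - 4 V$
$H{\left(u \right)} = - \frac{7}{u}$
$O{\left(m \right)} = - 162 m - \frac{7}{m}$
$\frac{1}{O{\left(Z{\left(-10 \right)} \right)}} = \frac{1}{- 162 \left(\left(-4\right) \left(-10\right)\right) - \frac{7}{\left(-4\right) \left(-10\right)}} = \frac{1}{\left(-162\right) 40 - \frac{7}{40}} = \frac{1}{-6480 - \frac{7}{40}} = \frac{1}{- \frac{259207}{40}} = - \frac{40}{259207}$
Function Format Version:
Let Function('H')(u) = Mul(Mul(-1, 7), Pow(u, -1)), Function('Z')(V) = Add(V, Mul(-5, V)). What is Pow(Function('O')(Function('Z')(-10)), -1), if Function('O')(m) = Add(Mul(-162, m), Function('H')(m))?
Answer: Rational(-40, 259207) ≈ -0.00015432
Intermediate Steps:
Function('Z')(V) = Mul(-4, V)
Function('H')(u) = Mul(-7, Pow(u, -1))
Function('O')(m) = Add(Mul(-162, m), Mul(-7, Pow(m, -1)))
Pow(Function('O')(Function('Z')(-10)), -1) = Pow(Add(Mul(-162, Mul(-4, -10)), Mul(-7, Pow(Mul(-4, -10), -1))), -1) = Pow(Add(Mul(-162, 40), Mul(-7, Pow(40, -1))), -1) = Pow(Add(-6480, Mul(-7, Rational(1, 40))), -1) = Pow(Add(-6480, Rational(-7, 40)), -1) = Pow(Rational(-259207, 40), -1) = Rational(-40, 259207)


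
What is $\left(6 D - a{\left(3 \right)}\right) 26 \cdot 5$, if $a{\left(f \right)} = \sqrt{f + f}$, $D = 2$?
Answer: $1560 - 130 \sqrt{6} \approx 1241.6$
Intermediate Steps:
$a{\left(f \right)} = \sqrt{2} \sqrt{f}$ ($a{\left(f \right)} = \sqrt{2 f} = \sqrt{2} \sqrt{f}$)
$\left(6 D - a{\left(3 \right)}\right) 26 \cdot 5 = \left(6 \cdot 2 - \sqrt{2} \sqrt{3}\right) 26 \cdot 5 = \left(12 - \sqrt{6}\right) 26 \cdot 5 = \left(312 - 26 \sqrt{6}\right) 5 = 1560 - 130 \sqrt{6}$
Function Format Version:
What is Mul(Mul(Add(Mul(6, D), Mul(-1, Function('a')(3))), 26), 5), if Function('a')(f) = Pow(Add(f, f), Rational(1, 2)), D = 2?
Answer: Add(1560, Mul(-130, Pow(6, Rational(1, 2)))) ≈ 1241.6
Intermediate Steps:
Function('a')(f) = Mul(Pow(2, Rational(1, 2)), Pow(f, Rational(1, 2))) (Function('a')(f) = Pow(Mul(2, f), Rational(1, 2)) = Mul(Pow(2, Rational(1, 2)), Pow(f, Rational(1, 2))))
Mul(Mul(Add(Mul(6, D), Mul(-1, Function('a')(3))), 26), 5) = Mul(Mul(Add(Mul(6, 2), Mul(-1, Mul(Pow(2, Rational(1, 2)), Pow(3, Rational(1, 2))))), 26), 5) = Mul(Mul(Add(12, Mul(-1, Pow(6, Rational(1, 2)))), 26), 5) = Mul(Add(312, Mul(-26, Pow(6, Rational(1, 2)))), 5) = Add(1560, Mul(-130, Pow(6, Rational(1, 2))))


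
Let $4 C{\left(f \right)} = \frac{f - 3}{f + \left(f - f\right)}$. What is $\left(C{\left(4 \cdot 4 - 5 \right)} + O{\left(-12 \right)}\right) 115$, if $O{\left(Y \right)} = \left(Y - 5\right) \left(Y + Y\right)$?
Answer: $\frac{516350}{11} \approx 46941.0$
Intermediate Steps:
$C{\left(f \right)} = \frac{-3 + f}{4 f}$ ($C{\left(f \right)} = \frac{\left(f - 3\right) \frac{1}{f + \left(f - f\right)}}{4} = \frac{\left(-3 + f\right) \frac{1}{f + 0}}{4} = \frac{\left(-3 + f\right) \frac{1}{f}}{4} = \frac{\frac{1}{f} \left(-3 + f\right)}{4} = \frac{-3 + f}{4 f}$)
$O{\left(Y \right)} = 2 Y \left(-5 + Y\right)$ ($O{\left(Y \right)} = \left(-5 + Y\right) 2 Y = 2 Y \left(-5 + Y\right)$)
$\left(C{\left(4 \cdot 4 - 5 \right)} + O{\left(-12 \right)}\right) 115 = \left(\frac{-3 + \left(4 \cdot 4 - 5\right)}{4 \left(4 \cdot 4 - 5\right)} + 2 \left(-12\right) \left(-5 - 12\right)\right) 115 = \left(\frac{-3 + \left(16 - 5\right)}{4 \left(16 - 5\right)} + 2 \left(-12\right) \left(-17\right)\right) 115 = \left(\frac{-3 + 11}{4 \cdot 11} + 408\right) 115 = \left(\frac{1}{4} \cdot \frac{1}{11} \cdot 8 + 408\right) 115 = \left(\frac{2}{11} + 408\right) 115 = \frac{4490}{11} \cdot 115 = \frac{516350}{11}$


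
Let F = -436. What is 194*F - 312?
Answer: -84896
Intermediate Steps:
194*F - 312 = 194*(-436) - 312 = -84584 - 312 = -84896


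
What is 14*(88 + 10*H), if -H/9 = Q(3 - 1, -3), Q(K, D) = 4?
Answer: -3808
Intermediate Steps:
H = -36 (H = -9*4 = -36)
14*(88 + 10*H) = 14*(88 + 10*(-36)) = 14*(88 - 360) = 14*(-272) = -3808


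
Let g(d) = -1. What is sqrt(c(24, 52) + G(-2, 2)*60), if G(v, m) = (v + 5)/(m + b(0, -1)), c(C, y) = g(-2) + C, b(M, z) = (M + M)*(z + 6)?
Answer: sqrt(113) ≈ 10.630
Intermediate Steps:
b(M, z) = 2*M*(6 + z) (b(M, z) = (2*M)*(6 + z) = 2*M*(6 + z))
c(C, y) = -1 + C
G(v, m) = (5 + v)/m (G(v, m) = (v + 5)/(m + 2*0*(6 - 1)) = (5 + v)/(m + 2*0*5) = (5 + v)/(m + 0) = (5 + v)/m)
sqrt(c(24, 52) + G(-2, 2)*60) = sqrt((-1 + 24) + ((5 - 2)/2)*60) = sqrt(23 + ((1/2)*3)*60) = sqrt(23 + (3/2)*60) = sqrt(23 + 90) = sqrt(113)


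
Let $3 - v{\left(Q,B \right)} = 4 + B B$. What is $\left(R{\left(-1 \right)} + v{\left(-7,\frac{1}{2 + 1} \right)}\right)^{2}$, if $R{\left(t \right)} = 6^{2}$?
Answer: $\frac{98596}{81} \approx 1217.2$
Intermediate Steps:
$v{\left(Q,B \right)} = -1 - B^{2}$ ($v{\left(Q,B \right)} = 3 - \left(4 + B B\right) = 3 - \left(4 + B^{2}\right) = -1 - B^{2}$)
$R{\left(t \right)} = 36$
$\left(R{\left(-1 \right)} + v{\left(-7,\frac{1}{2 + 1} \right)}\right)^{2} = \left(36 - \left(1 + \left(\frac{1}{2 + 1}\right)^{2}\right)\right)^{2} = \left(36 - \left(1 + \left(\frac{1}{3}\right)^{2}\right)\right)^{2} = \left(36 - \frac{10}{9}\right)^{2} = \left(\frac{314}{9}\right)^{2} = \frac{98596}{81}$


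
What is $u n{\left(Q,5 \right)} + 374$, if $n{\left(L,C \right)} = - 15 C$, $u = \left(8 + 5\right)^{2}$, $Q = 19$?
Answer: $-12301$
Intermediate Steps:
$u = 169$ ($u = 13^{2} = 169$)
$u n{\left(Q,5 \right)} + 374 = 169 \left(\left(-15\right) 5\right) + 374 = 169 \left(-75\right) + 374 = -12675 + 374 = -12301$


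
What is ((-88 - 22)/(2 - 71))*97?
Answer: 10670/69 ≈ 154.64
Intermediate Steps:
((-88 - 22)/(2 - 71))*97 = -110/(-69)*97 = -110*(-1/69)*97 = (110/69)*97 = 10670/69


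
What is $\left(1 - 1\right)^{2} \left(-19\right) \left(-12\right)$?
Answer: $0$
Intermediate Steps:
$\left(1 - 1\right)^{2} \left(-19\right) \left(-12\right) = 0^{2} \left(-19\right) \left(-12\right) = 0 \left(-19\right) \left(-12\right) = 0 \left(-12\right) = 0$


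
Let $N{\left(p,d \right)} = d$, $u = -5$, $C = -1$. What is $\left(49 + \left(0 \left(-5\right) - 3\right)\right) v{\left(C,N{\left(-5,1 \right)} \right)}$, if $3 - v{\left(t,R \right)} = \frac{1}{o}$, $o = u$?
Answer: $\frac{736}{5} \approx 147.2$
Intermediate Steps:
$o = -5$
$v{\left(t,R \right)} = \frac{16}{5}$ ($v{\left(t,R \right)} = 3 - \frac{1}{-5} = 3 - - \frac{1}{5} = 3 + \frac{1}{5} = \frac{16}{5}$)
$\left(49 + \left(0 \left(-5\right) - 3\right)\right) v{\left(C,N{\left(-5,1 \right)} \right)} = \left(49 + \left(0 \left(-5\right) - 3\right)\right) \frac{16}{5} = \left(49 + \left(0 - 3\right)\right) \frac{16}{5} = \left(49 - 3\right) \frac{16}{5} = 46 \cdot \frac{16}{5} = \frac{736}{5}$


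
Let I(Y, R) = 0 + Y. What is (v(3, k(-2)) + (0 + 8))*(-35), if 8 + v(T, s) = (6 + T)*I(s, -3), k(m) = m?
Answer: 630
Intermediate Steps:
I(Y, R) = Y
v(T, s) = -8 + s*(6 + T) (v(T, s) = -8 + (6 + T)*s = -8 + s*(6 + T))
(v(3, k(-2)) + (0 + 8))*(-35) = ((-8 + 6*(-2) + 3*(-2)) + (0 + 8))*(-35) = ((-8 - 12 - 6) + 8)*(-35) = (-26 + 8)*(-35) = -18*(-35) = 630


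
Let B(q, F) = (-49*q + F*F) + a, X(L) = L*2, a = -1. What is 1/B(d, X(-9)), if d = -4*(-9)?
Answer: -1/1441 ≈ -0.00069396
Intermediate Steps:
X(L) = 2*L
d = 36
B(q, F) = -1 + F**2 - 49*q (B(q, F) = (-49*q + F*F) - 1 = (-49*q + F**2) - 1 = (F**2 - 49*q) - 1 = -1 + F**2 - 49*q)
1/B(d, X(-9)) = 1/(-1 + (2*(-9))**2 - 49*36) = 1/(-1 + (-18)**2 - 1764) = 1/(-1 + 324 - 1764) = 1/(-1441) = -1/1441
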